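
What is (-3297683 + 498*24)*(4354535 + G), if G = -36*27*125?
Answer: -13908614323585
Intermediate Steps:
G = -121500 (G = -972*125 = -121500)
(-3297683 + 498*24)*(4354535 + G) = (-3297683 + 498*24)*(4354535 - 121500) = (-3297683 + 11952)*4233035 = -3285731*4233035 = -13908614323585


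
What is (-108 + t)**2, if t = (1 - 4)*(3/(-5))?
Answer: 281961/25 ≈ 11278.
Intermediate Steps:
t = 9/5 (t = -9*(-1)/5 = -3*(-3/5) = 9/5 ≈ 1.8000)
(-108 + t)**2 = (-108 + 9/5)**2 = (-531/5)**2 = 281961/25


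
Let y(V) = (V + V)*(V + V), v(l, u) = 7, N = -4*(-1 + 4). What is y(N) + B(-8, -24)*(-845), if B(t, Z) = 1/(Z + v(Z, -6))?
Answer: 10637/17 ≈ 625.71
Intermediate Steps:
N = -12 (N = -4*3 = -12)
y(V) = 4*V² (y(V) = (2*V)*(2*V) = 4*V²)
B(t, Z) = 1/(7 + Z) (B(t, Z) = 1/(Z + 7) = 1/(7 + Z))
y(N) + B(-8, -24)*(-845) = 4*(-12)² - 845/(7 - 24) = 4*144 - 845/(-17) = 576 - 1/17*(-845) = 576 + 845/17 = 10637/17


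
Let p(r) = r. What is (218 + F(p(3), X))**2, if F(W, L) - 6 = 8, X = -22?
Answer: 53824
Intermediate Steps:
F(W, L) = 14 (F(W, L) = 6 + 8 = 14)
(218 + F(p(3), X))**2 = (218 + 14)**2 = 232**2 = 53824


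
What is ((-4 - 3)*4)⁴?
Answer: 614656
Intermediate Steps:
((-4 - 3)*4)⁴ = (-7*4)⁴ = (-28)⁴ = 614656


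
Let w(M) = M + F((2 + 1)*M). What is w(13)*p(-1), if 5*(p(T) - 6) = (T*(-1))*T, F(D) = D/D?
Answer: 406/5 ≈ 81.200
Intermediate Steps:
F(D) = 1
p(T) = 6 - T²/5 (p(T) = 6 + ((T*(-1))*T)/5 = 6 + ((-T)*T)/5 = 6 + (-T²)/5 = 6 - T²/5)
w(M) = 1 + M (w(M) = M + 1 = 1 + M)
w(13)*p(-1) = (1 + 13)*(6 - ⅕*(-1)²) = 14*(6 - ⅕*1) = 14*(6 - ⅕) = 14*(29/5) = 406/5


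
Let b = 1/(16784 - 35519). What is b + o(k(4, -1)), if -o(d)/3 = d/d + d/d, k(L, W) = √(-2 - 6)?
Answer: -112411/18735 ≈ -6.0001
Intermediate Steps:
k(L, W) = 2*I*√2 (k(L, W) = √(-8) = 2*I*√2)
b = -1/18735 (b = 1/(-18735) = -1/18735 ≈ -5.3376e-5)
o(d) = -6 (o(d) = -3*(d/d + d/d) = -3*(1 + 1) = -3*2 = -6)
b + o(k(4, -1)) = -1/18735 - 6 = -112411/18735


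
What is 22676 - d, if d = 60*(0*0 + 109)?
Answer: 16136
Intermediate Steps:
d = 6540 (d = 60*(0 + 109) = 60*109 = 6540)
22676 - d = 22676 - 1*6540 = 22676 - 6540 = 16136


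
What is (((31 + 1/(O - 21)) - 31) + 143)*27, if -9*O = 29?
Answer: 841455/218 ≈ 3859.9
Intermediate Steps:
O = -29/9 (O = -⅑*29 = -29/9 ≈ -3.2222)
(((31 + 1/(O - 21)) - 31) + 143)*27 = (((31 + 1/(-29/9 - 21)) - 31) + 143)*27 = (((31 + 1/(-218/9)) - 31) + 143)*27 = (((31 - 9/218) - 31) + 143)*27 = ((6749/218 - 31) + 143)*27 = (-9/218 + 143)*27 = (31165/218)*27 = 841455/218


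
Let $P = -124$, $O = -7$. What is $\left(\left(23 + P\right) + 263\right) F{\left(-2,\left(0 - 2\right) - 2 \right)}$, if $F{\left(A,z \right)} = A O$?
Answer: $2268$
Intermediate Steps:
$F{\left(A,z \right)} = - 7 A$ ($F{\left(A,z \right)} = A \left(-7\right) = - 7 A$)
$\left(\left(23 + P\right) + 263\right) F{\left(-2,\left(0 - 2\right) - 2 \right)} = \left(\left(23 - 124\right) + 263\right) \left(\left(-7\right) \left(-2\right)\right) = \left(-101 + 263\right) 14 = 162 \cdot 14 = 2268$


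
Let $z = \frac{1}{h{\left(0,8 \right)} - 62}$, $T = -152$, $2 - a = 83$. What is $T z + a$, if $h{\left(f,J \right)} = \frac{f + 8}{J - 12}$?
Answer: $- \frac{629}{8} \approx -78.625$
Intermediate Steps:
$a = -81$ ($a = 2 - 83 = -81$)
$h{\left(f,J \right)} = \frac{8 + f}{-12 + J}$
$z = - \frac{1}{64}$ ($z = \frac{1}{\frac{8 + 0}{-12 + 8} - 62} = \frac{1}{\frac{1}{-4} \cdot 8 - 62} = \frac{1}{\left(- \frac{1}{4}\right) 8 - 62} = \frac{1}{-2 - 62} = \frac{1}{-64} = - \frac{1}{64} \approx -0.015625$)
$T z + a = \left(-152\right) \left(- \frac{1}{64}\right) - 81 = \frac{19}{8} - 81 = - \frac{629}{8}$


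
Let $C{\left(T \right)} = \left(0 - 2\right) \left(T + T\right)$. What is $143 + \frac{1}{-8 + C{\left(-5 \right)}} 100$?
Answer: $\frac{454}{3} \approx 151.33$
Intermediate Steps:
$C{\left(T \right)} = - 4 T$ ($C{\left(T \right)} = - 2 \cdot 2 T = - 4 T$)
$143 + \frac{1}{-8 + C{\left(-5 \right)}} 100 = 143 + \frac{1}{-8 - -20} \cdot 100 = 143 + \frac{1}{-8 + 20} \cdot 100 = 143 + \frac{1}{12} \cdot 100 = 143 + \frac{25}{3} = \frac{454}{3}$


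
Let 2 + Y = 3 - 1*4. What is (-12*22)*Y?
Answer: 792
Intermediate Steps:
Y = -3 (Y = -2 + (3 - 1*4) = -2 + (3 - 4) = -2 - 1 = -3)
(-12*22)*Y = -12*22*(-3) = -264*(-3) = 792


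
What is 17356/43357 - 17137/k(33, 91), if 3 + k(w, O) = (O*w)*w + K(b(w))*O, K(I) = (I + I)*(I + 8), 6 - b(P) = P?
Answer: 2597361563/8344574934 ≈ 0.31126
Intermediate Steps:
b(P) = 6 - P
K(I) = 2*I*(8 + I) (K(I) = (2*I)*(8 + I) = 2*I*(8 + I))
k(w, O) = -3 + O*w² + 2*O*(6 - w)*(14 - w) (k(w, O) = -3 + ((O*w)*w + (2*(6 - w)*(8 + (6 - w)))*O) = -3 + (O*w² + (2*(6 - w)*(14 - w))*O) = -3 + (O*w² + 2*O*(6 - w)*(14 - w)) = -3 + O*w² + 2*O*(6 - w)*(14 - w))
17356/43357 - 17137/k(33, 91) = 17356/43357 - 17137/(-3 + 91*33² + 2*91*(-14 + 33)*(-6 + 33)) = 17356*(1/43357) - 17137/(-3 + 91*1089 + 2*91*19*27) = 17356/43357 - 17137/(-3 + 99099 + 93366) = 17356/43357 - 17137/192462 = 2597361563/8344574934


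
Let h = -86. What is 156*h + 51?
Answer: -13365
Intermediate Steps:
156*h + 51 = 156*(-86) + 51 = -13416 + 51 = -13365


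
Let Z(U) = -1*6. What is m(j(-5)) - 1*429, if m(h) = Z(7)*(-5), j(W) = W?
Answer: -399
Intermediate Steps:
Z(U) = -6
m(h) = 30 (m(h) = -6*(-5) = 30)
m(j(-5)) - 1*429 = 30 - 1*429 = 30 - 429 = -399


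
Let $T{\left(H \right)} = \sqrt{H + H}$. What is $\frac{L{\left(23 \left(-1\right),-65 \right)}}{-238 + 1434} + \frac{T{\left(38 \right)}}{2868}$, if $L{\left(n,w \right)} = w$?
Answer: $- \frac{5}{92} + \frac{\sqrt{19}}{1434} \approx -0.051308$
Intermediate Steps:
$T{\left(H \right)} = \sqrt{2} \sqrt{H}$ ($T{\left(H \right)} = \sqrt{2 H} = \sqrt{2} \sqrt{H}$)
$\frac{L{\left(23 \left(-1\right),-65 \right)}}{-238 + 1434} + \frac{T{\left(38 \right)}}{2868} = - \frac{65}{-238 + 1434} + \frac{\sqrt{2} \sqrt{38}}{2868} = - \frac{65}{1196} + 2 \sqrt{19} \cdot \frac{1}{2868} = \left(-65\right) \frac{1}{1196} + \frac{\sqrt{19}}{1434} = - \frac{5}{92} + \frac{\sqrt{19}}{1434}$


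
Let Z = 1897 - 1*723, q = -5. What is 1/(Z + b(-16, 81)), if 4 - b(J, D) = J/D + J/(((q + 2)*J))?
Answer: 81/95461 ≈ 0.00084851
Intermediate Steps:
Z = 1174 (Z = 1897 - 723 = 1174)
b(J, D) = 13/3 - J/D (b(J, D) = 4 - (J/D + J/(((-5 + 2)*J))) = 4 - (J/D + J/((-3*J))) = 4 - (J/D + J*(-1/(3*J))) = 4 - (J/D - ⅓) = 4 - (-⅓ + J/D) = 4 + (⅓ - J/D) = 13/3 - J/D)
1/(Z + b(-16, 81)) = 1/(1174 + (13/3 - 1*(-16)/81)) = 1/(1174 + (13/3 - 1*(-16)*1/81)) = 1/(1174 + (13/3 + 16/81)) = 1/(1174 + 367/81) = 1/(95461/81) = 81/95461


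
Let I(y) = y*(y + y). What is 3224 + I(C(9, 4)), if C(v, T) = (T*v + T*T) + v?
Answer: 10666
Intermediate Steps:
C(v, T) = v + T² + T*v (C(v, T) = (T*v + T²) + v = (T² + T*v) + v = v + T² + T*v)
I(y) = 2*y² (I(y) = y*(2*y) = 2*y²)
3224 + I(C(9, 4)) = 3224 + 2*(9 + 4² + 4*9)² = 3224 + 2*(9 + 16 + 36)² = 3224 + 2*61² = 3224 + 2*3721 = 3224 + 7442 = 10666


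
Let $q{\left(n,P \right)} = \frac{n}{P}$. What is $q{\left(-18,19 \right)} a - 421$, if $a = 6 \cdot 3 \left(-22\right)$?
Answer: $- \frac{871}{19} \approx -45.842$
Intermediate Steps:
$a = -396$ ($a = 18 \left(-22\right) = -396$)
$q{\left(-18,19 \right)} a - 421 = - \frac{18}{19} \left(-396\right) - 421 = \left(-18\right) \frac{1}{19} \left(-396\right) - 421 = \left(- \frac{18}{19}\right) \left(-396\right) - 421 = \frac{7128}{19} - 421 = - \frac{871}{19}$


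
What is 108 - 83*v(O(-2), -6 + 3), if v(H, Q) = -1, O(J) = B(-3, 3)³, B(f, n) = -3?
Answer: 191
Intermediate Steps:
O(J) = -27 (O(J) = (-3)³ = -27)
108 - 83*v(O(-2), -6 + 3) = 108 - 83*(-1) = 108 + 83 = 191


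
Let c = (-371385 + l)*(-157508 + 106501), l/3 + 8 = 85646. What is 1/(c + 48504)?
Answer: 1/5838870801 ≈ 1.7127e-10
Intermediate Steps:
l = 256914 (l = -24 + 3*85646 = -24 + 256938 = 256914)
c = 5838822297 (c = (-371385 + 256914)*(-157508 + 106501) = -114471*(-51007) = 5838822297)
1/(c + 48504) = 1/(5838822297 + 48504) = 1/5838870801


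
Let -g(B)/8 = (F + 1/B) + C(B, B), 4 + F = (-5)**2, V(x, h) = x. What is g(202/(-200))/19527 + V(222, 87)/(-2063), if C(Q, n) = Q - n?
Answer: -471188978/4068704301 ≈ -0.11581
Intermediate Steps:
F = 21 (F = -4 + (-5)**2 = -4 + 25 = 21)
g(B) = -168 - 8/B (g(B) = -8*((21 + 1/B) + (B - B)) = -8*((21 + 1/B) + 0) = -8*(21 + 1/B) = -168 - 8/B)
g(202/(-200))/19527 + V(222, 87)/(-2063) = (-168 - 8/(202/(-200)))/19527 + 222/(-2063) = (-168 - 8/(202*(-1/200)))*(1/19527) + 222*(-1/2063) = (-168 - 8/(-101/100))*(1/19527) - 222/2063 = (-168 - 8*(-100/101))*(1/19527) - 222/2063 = (-168 + 800/101)*(1/19527) - 222/2063 = -16168/101*1/19527 - 222/2063 = -16168/1972227 - 222/2063 = -471188978/4068704301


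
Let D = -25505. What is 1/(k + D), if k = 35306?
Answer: 1/9801 ≈ 0.00010203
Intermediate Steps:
1/(k + D) = 1/(35306 - 25505) = 1/9801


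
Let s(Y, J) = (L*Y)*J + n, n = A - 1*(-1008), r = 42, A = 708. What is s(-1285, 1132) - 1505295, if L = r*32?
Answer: -1956512859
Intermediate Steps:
L = 1344 (L = 42*32 = 1344)
n = 1716 (n = 708 - 1*(-1008) = 708 + 1008 = 1716)
s(Y, J) = 1716 + 1344*J*Y (s(Y, J) = (1344*Y)*J + 1716 = 1344*J*Y + 1716 = 1716 + 1344*J*Y)
s(-1285, 1132) - 1505295 = (1716 + 1344*1132*(-1285)) - 1505295 = (1716 - 1955009280) - 1505295 = -1955007564 - 1505295 = -1956512859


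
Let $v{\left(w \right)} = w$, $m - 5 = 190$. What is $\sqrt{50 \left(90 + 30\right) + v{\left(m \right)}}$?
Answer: $\sqrt{6195} \approx 78.708$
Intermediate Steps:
$m = 195$ ($m = 5 + 190 = 195$)
$\sqrt{50 \left(90 + 30\right) + v{\left(m \right)}} = \sqrt{50 \left(90 + 30\right) + 195} = \sqrt{50 \cdot 120 + 195} = \sqrt{6000 + 195} = \sqrt{6195}$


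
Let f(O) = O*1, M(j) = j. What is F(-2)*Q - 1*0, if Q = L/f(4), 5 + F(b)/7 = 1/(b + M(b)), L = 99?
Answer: -14553/16 ≈ -909.56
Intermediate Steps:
f(O) = O
F(b) = -35 + 7/(2*b) (F(b) = -35 + 7/(b + b) = -35 + 7/((2*b)) = -35 + 7*(1/(2*b)) = -35 + 7/(2*b))
Q = 99/4 ≈ 24.750
F(-2)*Q - 1*0 = (-35 + (7/2)/(-2))*(99/4) - 1*0 = (-35 + (7/2)*(-½))*(99/4) + 0 = (-35 - 7/4)*(99/4) + 0 = -147/4*99/4 + 0 = -14553/16 + 0 = -14553/16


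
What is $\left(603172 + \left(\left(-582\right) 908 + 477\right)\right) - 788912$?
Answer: $-713719$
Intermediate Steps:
$\left(603172 + \left(\left(-582\right) 908 + 477\right)\right) - 788912 = \left(603172 + \left(-528456 + 477\right)\right) - 788912 = \left(603172 - 527979\right) - 788912 = 75193 - 788912 = -713719$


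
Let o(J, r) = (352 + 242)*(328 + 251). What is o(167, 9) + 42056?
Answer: 385982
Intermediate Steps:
o(J, r) = 343926 (o(J, r) = 594*579 = 343926)
o(167, 9) + 42056 = 343926 + 42056 = 385982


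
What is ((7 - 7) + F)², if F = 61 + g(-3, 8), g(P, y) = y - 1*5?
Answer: 4096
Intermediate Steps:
g(P, y) = -5 + y (g(P, y) = y - 5 = -5 + y)
F = 64 (F = 61 + (-5 + 8) = 61 + 3 = 64)
((7 - 7) + F)² = ((7 - 7) + 64)² = (0 + 64)² = 64² = 4096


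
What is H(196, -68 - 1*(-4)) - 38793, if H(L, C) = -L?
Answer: -38989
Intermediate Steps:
H(196, -68 - 1*(-4)) - 38793 = -1*196 - 38793 = -196 - 38793 = -38989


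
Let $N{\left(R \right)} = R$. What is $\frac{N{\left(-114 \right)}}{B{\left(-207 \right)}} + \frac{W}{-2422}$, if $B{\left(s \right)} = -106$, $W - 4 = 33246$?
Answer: $- \frac{116014}{9169} \approx -12.653$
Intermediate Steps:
$W = 33250$ ($W = 4 + 33246 = 33250$)
$\frac{N{\left(-114 \right)}}{B{\left(-207 \right)}} + \frac{W}{-2422} = - \frac{114}{-106} + \frac{33250}{-2422} = \left(-114\right) \left(- \frac{1}{106}\right) + 33250 \left(- \frac{1}{2422}\right) = \frac{57}{53} - \frac{2375}{173} = - \frac{116014}{9169}$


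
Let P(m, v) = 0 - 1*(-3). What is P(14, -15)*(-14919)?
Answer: -44757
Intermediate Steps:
P(m, v) = 3 (P(m, v) = 0 + 3 = 3)
P(14, -15)*(-14919) = 3*(-14919) = -44757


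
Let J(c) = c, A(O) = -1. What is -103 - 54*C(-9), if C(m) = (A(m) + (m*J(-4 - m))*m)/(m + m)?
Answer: 1109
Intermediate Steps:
C(m) = (-1 + m²*(-4 - m))/(2*m) (C(m) = (-1 + (m*(-4 - m))*m)/(m + m) = (-1 + m²*(-4 - m))/((2*m)) = (-1 + m²*(-4 - m))*(1/(2*m)) = (-1 + m²*(-4 - m))/(2*m))
-103 - 54*C(-9) = -103 - 27*(-1 + (-9)²*(-4 - 1*(-9)))/(-9) = -103 - 27*(-1)*(-1 + 81*(-4 + 9))/9 = -103 - 27*(-1)*(-1 + 81*5)/9 = -103 - 27*(-1)*(-1 + 405)/9 = -103 - 27*(-1)*404/9 = -103 - 54*(-202/9) = -103 + 1212 = 1109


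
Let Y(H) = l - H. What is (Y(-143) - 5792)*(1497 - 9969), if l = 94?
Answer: 47061960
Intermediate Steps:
Y(H) = 94 - H
(Y(-143) - 5792)*(1497 - 9969) = ((94 - 1*(-143)) - 5792)*(1497 - 9969) = ((94 + 143) - 5792)*(-8472) = (237 - 5792)*(-8472) = -5555*(-8472) = 47061960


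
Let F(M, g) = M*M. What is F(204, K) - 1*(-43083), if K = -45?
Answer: 84699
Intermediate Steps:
F(M, g) = M**2
F(204, K) - 1*(-43083) = 204**2 - 1*(-43083) = 41616 + 43083 = 84699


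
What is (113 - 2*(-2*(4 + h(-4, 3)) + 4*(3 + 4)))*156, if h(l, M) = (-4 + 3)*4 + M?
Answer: 10764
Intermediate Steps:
h(l, M) = -4 + M (h(l, M) = -1*4 + M = -4 + M)
(113 - 2*(-2*(4 + h(-4, 3)) + 4*(3 + 4)))*156 = (113 - 2*(-2*(4 + (-4 + 3)) + 4*(3 + 4)))*156 = (113 - 2*(-2*(4 - 1) + 4*7))*156 = (113 - 2*(-2*3 + 28))*156 = (113 - 2*(-6 + 28))*156 = (113 - 2*22)*156 = (113 - 44)*156 = 69*156 = 10764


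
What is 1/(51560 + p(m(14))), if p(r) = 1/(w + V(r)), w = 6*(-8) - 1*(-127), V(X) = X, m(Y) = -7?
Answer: 72/3712321 ≈ 1.9395e-5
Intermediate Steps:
w = 79 (w = -48 + 127 = 79)
p(r) = 1/(79 + r)
1/(51560 + p(m(14))) = 1/(51560 + 1/(79 - 7)) = 1/(51560 + 1/72) = 1/(3712321/72) = 72/3712321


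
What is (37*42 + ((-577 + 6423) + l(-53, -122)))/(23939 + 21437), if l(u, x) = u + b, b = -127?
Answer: 1805/11344 ≈ 0.15911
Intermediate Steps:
l(u, x) = -127 + u (l(u, x) = u - 127 = -127 + u)
(37*42 + ((-577 + 6423) + l(-53, -122)))/(23939 + 21437) = (37*42 + ((-577 + 6423) + (-127 - 53)))/(23939 + 21437) = (1554 + (5846 - 180))/45376 = (1554 + 5666)*(1/45376) = 7220*(1/45376) = 1805/11344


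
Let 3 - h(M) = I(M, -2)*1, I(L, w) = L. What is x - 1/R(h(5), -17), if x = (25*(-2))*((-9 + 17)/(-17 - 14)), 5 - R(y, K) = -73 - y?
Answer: 30369/2356 ≈ 12.890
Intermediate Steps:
h(M) = 3 - M
R(y, K) = 78 + y (R(y, K) = 5 - (-73 - y) = 5 + (73 + y) = 78 + y)
x = 400/31 (x = -400/(-31) = -400*(-1)/31 = -50*(-8/31) = 400/31 ≈ 12.903)
x - 1/R(h(5), -17) = 400/31 - 1/(78 + (3 - 1*5)) = 400/31 - 1/(78 + (3 - 5)) = 400/31 - 1/(78 - 2) = 400/31 - 1/76 = 30369/2356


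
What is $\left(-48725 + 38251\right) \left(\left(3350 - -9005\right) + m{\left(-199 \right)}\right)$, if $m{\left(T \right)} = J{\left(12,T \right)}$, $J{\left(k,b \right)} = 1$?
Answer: $-129416744$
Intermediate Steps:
$m{\left(T \right)} = 1$
$\left(-48725 + 38251\right) \left(\left(3350 - -9005\right) + m{\left(-199 \right)}\right) = \left(-48725 + 38251\right) \left(\left(3350 - -9005\right) + 1\right) = - 10474 \left(\left(3350 + 9005\right) + 1\right) = - 10474 \left(12355 + 1\right) = \left(-10474\right) 12356 = -129416744$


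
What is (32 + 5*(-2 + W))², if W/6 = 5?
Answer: 29584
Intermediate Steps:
W = 30 (W = 6*5 = 30)
(32 + 5*(-2 + W))² = (32 + 5*(-2 + 30))² = (32 + 5*28)² = (32 + 140)² = 172² = 29584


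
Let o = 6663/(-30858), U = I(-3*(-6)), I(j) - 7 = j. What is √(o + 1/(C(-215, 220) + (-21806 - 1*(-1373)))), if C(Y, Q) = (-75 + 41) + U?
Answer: 4*I*√37299263957886/52566603 ≈ 0.46473*I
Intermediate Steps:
I(j) = 7 + j
U = 25 (U = 7 - 3*(-6) = 7 + 18 = 25)
C(Y, Q) = -9 (C(Y, Q) = (-75 + 41) + 25 = -34 + 25 = -9)
o = -2221/10286 (o = 6663*(-1/30858) = -2221/10286 ≈ -0.21592)
√(o + 1/(C(-215, 220) + (-21806 - 1*(-1373)))) = √(-2221/10286 + 1/(-9 + (-21806 - 1*(-1373)))) = √(-2221/10286 + 1/(-9 + (-21806 + 1373))) = √(-2221/10286 + 1/(-9 - 20433)) = √(-2221/10286 + 1/(-20442)) = √(-2221/10286 - 1/20442) = √(-11352992/52566603) = 4*I*√37299263957886/52566603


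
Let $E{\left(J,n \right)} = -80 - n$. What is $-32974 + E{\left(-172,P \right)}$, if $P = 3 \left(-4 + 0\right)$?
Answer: $-33042$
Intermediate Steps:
$P = -12$ ($P = 3 \left(-4\right) = -12$)
$-32974 + E{\left(-172,P \right)} = -32974 - 68 = -33042$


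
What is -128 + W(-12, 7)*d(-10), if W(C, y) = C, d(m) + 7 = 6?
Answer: -116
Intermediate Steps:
d(m) = -1 (d(m) = -7 + 6 = -1)
-128 + W(-12, 7)*d(-10) = -128 - 12*(-1) = -128 + 12 = -116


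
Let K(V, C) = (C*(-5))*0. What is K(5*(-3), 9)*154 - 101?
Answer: -101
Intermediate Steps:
K(V, C) = 0 (K(V, C) = -5*C*0 = 0)
K(5*(-3), 9)*154 - 101 = 0*154 - 101 = 0 - 101 = -101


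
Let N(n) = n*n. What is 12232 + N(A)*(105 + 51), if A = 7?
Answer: 19876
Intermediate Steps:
N(n) = n**2
12232 + N(A)*(105 + 51) = 12232 + 7**2*(105 + 51) = 12232 + 49*156 = 12232 + 7644 = 19876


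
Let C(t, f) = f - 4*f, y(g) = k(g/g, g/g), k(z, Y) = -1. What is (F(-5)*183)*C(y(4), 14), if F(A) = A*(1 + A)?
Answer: -153720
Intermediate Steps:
y(g) = -1
C(t, f) = -3*f
(F(-5)*183)*C(y(4), 14) = (-5*(1 - 5)*183)*(-3*14) = (-5*(-4)*183)*(-42) = (20*183)*(-42) = 3660*(-42) = -153720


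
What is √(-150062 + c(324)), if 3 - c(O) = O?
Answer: I*√150383 ≈ 387.79*I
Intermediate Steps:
c(O) = 3 - O
√(-150062 + c(324)) = √(-150062 + (3 - 1*324)) = √(-150062 + (3 - 324)) = √(-150062 - 321) = √(-150383) = I*√150383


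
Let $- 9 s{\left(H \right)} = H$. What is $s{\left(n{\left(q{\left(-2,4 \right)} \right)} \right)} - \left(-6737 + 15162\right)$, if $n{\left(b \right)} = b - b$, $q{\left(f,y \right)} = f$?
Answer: $-8425$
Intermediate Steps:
$n{\left(b \right)} = 0$
$s{\left(H \right)} = - \frac{H}{9}$
$s{\left(n{\left(q{\left(-2,4 \right)} \right)} \right)} - \left(-6737 + 15162\right) = \left(- \frac{1}{9}\right) 0 - \left(-6737 + 15162\right) = 0 - 8425 = -8425$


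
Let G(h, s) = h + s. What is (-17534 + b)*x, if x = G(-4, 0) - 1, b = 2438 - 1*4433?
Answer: 97645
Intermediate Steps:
b = -1995 (b = 2438 - 4433 = -1995)
x = -5 (x = (-4 + 0) - 1 = -4 - 1 = -5)
(-17534 + b)*x = (-17534 - 1995)*(-5) = -19529*(-5) = 97645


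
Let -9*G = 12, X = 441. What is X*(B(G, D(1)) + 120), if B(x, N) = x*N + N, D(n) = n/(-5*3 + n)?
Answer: 105861/2 ≈ 52931.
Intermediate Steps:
D(n) = n/(-15 + n)
G = -4/3 (G = -⅑*12 = -4/3 ≈ -1.3333)
B(x, N) = N + N*x (B(x, N) = N*x + N = N + N*x)
X*(B(G, D(1)) + 120) = 441*((1/(-15 + 1))*(1 - 4/3) + 120) = 441*((1/(-14))*(-⅓) + 120) = 441*((1*(-1/14))*(-⅓) + 120) = 441*(-1/14*(-⅓) + 120) = 441*(1/42 + 120) = 441*(5041/42) = 105861/2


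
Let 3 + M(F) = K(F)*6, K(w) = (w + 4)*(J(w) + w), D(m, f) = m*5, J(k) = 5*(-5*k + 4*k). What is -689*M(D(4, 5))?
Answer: 7939347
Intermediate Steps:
J(k) = -5*k (J(k) = 5*(-k) = -5*k)
D(m, f) = 5*m
K(w) = -4*w*(4 + w) (K(w) = (w + 4)*(-5*w + w) = (4 + w)*(-4*w) = -4*w*(4 + w))
M(F) = -3 + 24*F*(-4 - F) (M(F) = -3 + (4*F*(-4 - F))*6 = -3 + 24*F*(-4 - F))
-689*M(D(4, 5)) = -689*(-3 - 480*4 - 24*(5*4)²) = -689*(-3 - 96*20 - 24*20²) = -689*(-3 - 1920 - 24*400) = -689*(-3 - 1920 - 9600) = -689*(-11523) = 7939347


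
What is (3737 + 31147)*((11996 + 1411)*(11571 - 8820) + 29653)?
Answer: 1287649022040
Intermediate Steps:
(3737 + 31147)*((11996 + 1411)*(11571 - 8820) + 29653) = 34884*(13407*2751 + 29653) = 34884*(36882657 + 29653) = 34884*36912310 = 1287649022040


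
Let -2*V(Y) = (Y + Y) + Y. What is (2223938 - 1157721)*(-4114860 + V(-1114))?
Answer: -4385552036013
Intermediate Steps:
V(Y) = -3*Y/2 (V(Y) = -((Y + Y) + Y)/2 = -(2*Y + Y)/2 = -3*Y/2)
(2223938 - 1157721)*(-4114860 + V(-1114)) = (2223938 - 1157721)*(-4114860 - 3/2*(-1114)) = 1066217*(-4114860 + 1671) = 1066217*(-4113189) = -4385552036013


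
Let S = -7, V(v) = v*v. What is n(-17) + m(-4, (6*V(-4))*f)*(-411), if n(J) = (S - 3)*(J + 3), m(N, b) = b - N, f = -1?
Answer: 37952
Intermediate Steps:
V(v) = v²
n(J) = -30 - 10*J (n(J) = (-7 - 3)*(J + 3) = -10*(3 + J) = -30 - 10*J)
n(-17) + m(-4, (6*V(-4))*f)*(-411) = (-30 - 10*(-17)) + ((6*(-4)²)*(-1) - 1*(-4))*(-411) = (-30 + 170) + ((6*16)*(-1) + 4)*(-411) = 140 + (96*(-1) + 4)*(-411) = 140 + (-96 + 4)*(-411) = 140 - 92*(-411) = 140 + 37812 = 37952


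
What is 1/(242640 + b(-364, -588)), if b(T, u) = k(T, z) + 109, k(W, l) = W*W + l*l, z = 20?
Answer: 1/375645 ≈ 2.6621e-6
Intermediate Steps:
k(W, l) = W² + l²
b(T, u) = 509 + T² (b(T, u) = (T² + 20²) + 109 = (T² + 400) + 109 = (400 + T²) + 109 = 509 + T²)
1/(242640 + b(-364, -588)) = 1/(242640 + (509 + (-364)²)) = 1/(242640 + (509 + 132496)) = 1/(242640 + 133005) = 1/375645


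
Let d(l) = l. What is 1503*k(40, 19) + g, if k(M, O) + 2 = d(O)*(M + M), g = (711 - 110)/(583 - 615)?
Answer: 73009127/32 ≈ 2.2815e+6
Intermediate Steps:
g = -601/32 (g = 601/(-32) = 601*(-1/32) = -601/32 ≈ -18.781)
k(M, O) = -2 + 2*M*O (k(M, O) = -2 + O*(M + M) = -2 + O*(2*M) = -2 + 2*M*O)
1503*k(40, 19) + g = 1503*(-2 + 2*40*19) - 601/32 = 1503*(-2 + 1520) - 601/32 = 1503*1518 - 601/32 = 2281554 - 601/32 = 73009127/32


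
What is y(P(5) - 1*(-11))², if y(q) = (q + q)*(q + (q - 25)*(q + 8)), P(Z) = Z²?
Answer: 1401753600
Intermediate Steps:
y(q) = 2*q*(q + (-25 + q)*(8 + q)) (y(q) = (2*q)*(q + (-25 + q)*(8 + q)) = 2*q*(q + (-25 + q)*(8 + q)))
y(P(5) - 1*(-11))² = (2*(5² - 1*(-11))*(-200 + (5² - 1*(-11))² - 16*(5² - 1*(-11))))² = (2*(25 + 11)*(-200 + (25 + 11)² - 16*(25 + 11)))² = (2*36*(-200 + 36² - 16*36))² = (2*36*(-200 + 1296 - 576))² = (2*36*520)² = 37440² = 1401753600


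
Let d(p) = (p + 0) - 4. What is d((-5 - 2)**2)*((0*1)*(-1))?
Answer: 0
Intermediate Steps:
d(p) = -4 + p (d(p) = p - 4 = -4 + p)
d((-5 - 2)**2)*((0*1)*(-1)) = (-4 + (-5 - 2)**2)*((0*1)*(-1)) = (-4 + (-7)**2)*(0*(-1)) = (-4 + 49)*0 = 45*0 = 0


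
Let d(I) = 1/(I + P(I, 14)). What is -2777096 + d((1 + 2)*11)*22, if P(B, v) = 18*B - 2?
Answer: -1735684978/625 ≈ -2.7771e+6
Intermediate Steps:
P(B, v) = -2 + 18*B
d(I) = 1/(-2 + 19*I) (d(I) = 1/(I + (-2 + 18*I)) = 1/(-2 + 19*I))
-2777096 + d((1 + 2)*11)*22 = -2777096 + 22/(-2 + 19*((1 + 2)*11)) = -2777096 + 22/(-2 + 19*(3*11)) = -2777096 + 22/(-2 + 19*33) = -2777096 + 22/(-2 + 627) = -2777096 + 22/625 = -1735684978/625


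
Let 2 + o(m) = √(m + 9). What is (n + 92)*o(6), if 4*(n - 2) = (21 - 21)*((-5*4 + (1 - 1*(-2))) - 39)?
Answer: -188 + 94*√15 ≈ 176.06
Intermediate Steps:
o(m) = -2 + √(9 + m) (o(m) = -2 + √(m + 9) = -2 + √(9 + m))
n = 2 (n = 2 + ((21 - 21)*((-5*4 + (1 - 1*(-2))) - 39))/4 = 2 + (0*((-20 + (1 + 2)) - 39))/4 = 2 + (0*((-20 + 3) - 39))/4 = 2 + (0*(-17 - 39))/4 = 2 + (0*(-56))/4 = 2 + (¼)*0 = 2 + 0 = 2)
(n + 92)*o(6) = (2 + 92)*(-2 + √(9 + 6)) = 94*(-2 + √15) = -188 + 94*√15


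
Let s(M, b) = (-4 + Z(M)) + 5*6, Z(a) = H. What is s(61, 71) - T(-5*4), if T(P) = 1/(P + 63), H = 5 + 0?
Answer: 1332/43 ≈ 30.977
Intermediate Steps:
H = 5
Z(a) = 5
T(P) = 1/(63 + P)
s(M, b) = 31 (s(M, b) = (-4 + 5) + 5*6 = 1 + 30 = 31)
s(61, 71) - T(-5*4) = 31 - 1/(63 - 5*4) = 31 - 1/(63 - 20) = 31 - 1/43 = 1332/43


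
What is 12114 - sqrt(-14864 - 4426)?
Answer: 12114 - I*sqrt(19290) ≈ 12114.0 - 138.89*I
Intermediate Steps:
12114 - sqrt(-14864 - 4426) = 12114 - sqrt(-19290) = 12114 - I*sqrt(19290)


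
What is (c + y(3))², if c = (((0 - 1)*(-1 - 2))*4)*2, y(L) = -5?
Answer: 361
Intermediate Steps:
c = 24 (c = (-1*(-3)*4)*2 = (3*4)*2 = 12*2 = 24)
(c + y(3))² = (24 - 5)² = 19² = 361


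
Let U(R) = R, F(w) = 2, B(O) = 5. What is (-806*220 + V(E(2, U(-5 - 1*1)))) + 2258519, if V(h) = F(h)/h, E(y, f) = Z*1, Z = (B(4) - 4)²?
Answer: 2081201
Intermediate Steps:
Z = 1 (Z = (5 - 4)² = 1² = 1)
E(y, f) = 1 (E(y, f) = 1*1 = 1)
V(h) = 2/h
(-806*220 + V(E(2, U(-5 - 1*1)))) + 2258519 = (-806*220 + 2/1) + 2258519 = (-177320 + 2*1) + 2258519 = (-177320 + 2) + 2258519 = -177318 + 2258519 = 2081201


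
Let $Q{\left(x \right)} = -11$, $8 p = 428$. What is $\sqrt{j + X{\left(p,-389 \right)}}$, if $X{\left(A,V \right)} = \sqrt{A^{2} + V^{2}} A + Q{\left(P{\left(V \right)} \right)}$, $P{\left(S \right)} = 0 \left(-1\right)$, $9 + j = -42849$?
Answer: $\frac{\sqrt{-171476 + 107 \sqrt{616733}}}{2} \approx 147.86 i$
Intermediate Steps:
$j = -42858$ ($j = -9 - 42849 = -42858$)
$p = \frac{107}{2}$ ($p = \frac{1}{8} \cdot 428 = \frac{107}{2} \approx 53.5$)
$P{\left(S \right)} = 0$
$X{\left(A,V \right)} = -11 + A \sqrt{A^{2} + V^{2}}$ ($X{\left(A,V \right)} = \sqrt{A^{2} + V^{2}} A - 11 = A \sqrt{A^{2} + V^{2}} - 11 = -11 + A \sqrt{A^{2} + V^{2}}$)
$\sqrt{j + X{\left(p,-389 \right)}} = \sqrt{-42858 - \left(11 - \frac{107 \sqrt{\left(\frac{107}{2}\right)^{2} + \left(-389\right)^{2}}}{2}\right)} = \sqrt{-42858 - \left(11 - \frac{107 \sqrt{\frac{11449}{4} + 151321}}{2}\right)} = \sqrt{-42858 - \left(11 - \frac{107 \sqrt{\frac{616733}{4}}}{2}\right)} = \sqrt{-42858 - \left(11 - \frac{107 \frac{\sqrt{616733}}{2}}{2}\right)} = \sqrt{-42858 - \left(11 - \frac{107 \sqrt{616733}}{4}\right)} = \sqrt{-42869 + \frac{107 \sqrt{616733}}{4}}$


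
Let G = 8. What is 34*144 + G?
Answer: 4904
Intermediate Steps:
34*144 + G = 34*144 + 8 = 4896 + 8 = 4904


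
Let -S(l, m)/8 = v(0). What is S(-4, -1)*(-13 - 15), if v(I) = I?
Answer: 0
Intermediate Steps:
S(l, m) = 0 (S(l, m) = -8*0 = 0)
S(-4, -1)*(-13 - 15) = 0*(-13 - 15) = 0*(-28) = 0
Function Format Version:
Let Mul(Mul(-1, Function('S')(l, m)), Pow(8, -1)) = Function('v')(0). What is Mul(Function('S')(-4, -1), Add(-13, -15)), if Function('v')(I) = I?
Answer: 0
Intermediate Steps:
Function('S')(l, m) = 0 (Function('S')(l, m) = Mul(-8, 0) = 0)
Mul(Function('S')(-4, -1), Add(-13, -15)) = Mul(0, Add(-13, -15)) = Mul(0, -28) = 0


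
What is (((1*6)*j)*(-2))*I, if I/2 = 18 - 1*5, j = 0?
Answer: 0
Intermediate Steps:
I = 26 (I = 2*(18 - 1*5) = 2*(18 - 5) = 2*13 = 26)
(((1*6)*j)*(-2))*I = (((1*6)*0)*(-2))*26 = ((6*0)*(-2))*26 = (0*(-2))*26 = 0*26 = 0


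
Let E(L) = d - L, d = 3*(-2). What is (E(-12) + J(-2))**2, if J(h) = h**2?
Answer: 100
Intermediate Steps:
d = -6
E(L) = -6 - L
(E(-12) + J(-2))**2 = ((-6 - 1*(-12)) + (-2)**2)**2 = ((-6 + 12) + 4)**2 = (6 + 4)**2 = 10**2 = 100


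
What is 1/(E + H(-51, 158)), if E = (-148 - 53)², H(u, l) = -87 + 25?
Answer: 1/40339 ≈ 2.4790e-5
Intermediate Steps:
H(u, l) = -62
E = 40401 (E = (-201)² = 40401)
1/(E + H(-51, 158)) = 1/(40401 - 62) = 1/40339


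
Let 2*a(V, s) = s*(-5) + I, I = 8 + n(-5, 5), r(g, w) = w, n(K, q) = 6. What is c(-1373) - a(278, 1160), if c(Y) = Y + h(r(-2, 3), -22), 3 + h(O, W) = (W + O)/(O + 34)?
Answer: 56110/37 ≈ 1516.5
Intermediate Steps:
h(O, W) = -3 + (O + W)/(34 + O) (h(O, W) = -3 + (W + O)/(O + 34) = -3 + (O + W)/(34 + O))
c(Y) = -130/37 + Y (c(Y) = Y + (-102 - 22 - 2*3)/(34 + 3) = Y + (-102 - 22 - 6)/37 = Y + (1/37)*(-130) = Y - 130/37 = -130/37 + Y)
I = 14 (I = 8 + 6 = 14)
a(V, s) = 7 - 5*s/2 (a(V, s) = (s*(-5) + 14)/2 = (-5*s + 14)/2 = (14 - 5*s)/2 = 7 - 5*s/2)
c(-1373) - a(278, 1160) = (-130/37 - 1373) - (7 - 5/2*1160) = -50931/37 - (7 - 2900) = -50931/37 - 1*(-2893) = -50931/37 + 2893 = 56110/37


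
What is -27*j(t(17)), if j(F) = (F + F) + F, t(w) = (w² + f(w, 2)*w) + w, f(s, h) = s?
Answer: -48195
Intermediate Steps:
t(w) = w + 2*w² (t(w) = (w² + w*w) + w = (w² + w²) + w = 2*w² + w = w + 2*w²)
j(F) = 3*F (j(F) = 2*F + F = 3*F)
-27*j(t(17)) = -81*17*(1 + 2*17) = -81*17*(1 + 34) = -81*17*35 = -81*595 = -27*1785 = -48195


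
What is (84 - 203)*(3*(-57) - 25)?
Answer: 23324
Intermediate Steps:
(84 - 203)*(3*(-57) - 25) = -119*(-171 - 25) = -119*(-196) = 23324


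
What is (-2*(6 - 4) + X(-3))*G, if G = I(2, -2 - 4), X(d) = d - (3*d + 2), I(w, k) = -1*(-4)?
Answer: 0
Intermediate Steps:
I(w, k) = 4
X(d) = -2 - 2*d (X(d) = d - (2 + 3*d) = d + (-2 - 3*d) = -2 - 2*d)
G = 4
(-2*(6 - 4) + X(-3))*G = (-2*(6 - 4) + (-2 - 2*(-3)))*4 = (-2*2 + (-2 + 6))*4 = (-4 + 4)*4 = 0*4 = 0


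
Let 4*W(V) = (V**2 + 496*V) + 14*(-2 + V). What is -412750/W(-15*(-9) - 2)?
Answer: -1651000/85491 ≈ -19.312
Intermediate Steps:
W(V) = -7 + V**2/4 + 255*V/2 (W(V) = ((V**2 + 496*V) + 14*(-2 + V))/4 = ((V**2 + 496*V) + (-28 + 14*V))/4 = (-28 + V**2 + 510*V)/4 = -7 + V**2/4 + 255*V/2)
-412750/W(-15*(-9) - 2) = -412750/(-7 + (-15*(-9) - 2)**2/4 + 255*(-15*(-9) - 2)/2) = -412750/(-7 + (135 - 2)**2/4 + 255*(135 - 2)/2) = -412750/(-7 + (1/4)*133**2 + (255/2)*133) = -412750/(-7 + (1/4)*17689 + 33915/2) = -412750/(-7 + 17689/4 + 33915/2) = -412750/85491/4 = -412750*4/85491 = -1651000/85491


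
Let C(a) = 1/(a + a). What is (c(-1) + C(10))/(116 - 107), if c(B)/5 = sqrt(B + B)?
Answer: 1/180 + 5*I*sqrt(2)/9 ≈ 0.0055556 + 0.78567*I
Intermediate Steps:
C(a) = 1/(2*a)
c(B) = 5*sqrt(2)*sqrt(B) (c(B) = 5*sqrt(B + B) = 5*sqrt(2*B) = 5*(sqrt(2)*sqrt(B)) = 5*sqrt(2)*sqrt(B))
(c(-1) + C(10))/(116 - 107) = (5*sqrt(2)*sqrt(-1) + (1/2)/10)/(116 - 107) = (5*sqrt(2)*I + (1/2)*(1/10))/9 = (5*I*sqrt(2) + 1/20)*(1/9) = (1/20 + 5*I*sqrt(2))*(1/9) = 1/180 + 5*I*sqrt(2)/9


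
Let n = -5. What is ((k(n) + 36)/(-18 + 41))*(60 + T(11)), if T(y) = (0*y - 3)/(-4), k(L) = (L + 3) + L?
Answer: 7047/92 ≈ 76.598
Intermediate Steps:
k(L) = 3 + 2*L (k(L) = (3 + L) + L = 3 + 2*L)
T(y) = ¾ (T(y) = (0 - 3)*(-¼) = -3*(-¼) = ¾)
((k(n) + 36)/(-18 + 41))*(60 + T(11)) = (((3 + 2*(-5)) + 36)/(-18 + 41))*(60 + ¾) = (((3 - 10) + 36)/23)*(243/4) = ((-7 + 36)*(1/23))*(243/4) = (29*(1/23))*(243/4) = (29/23)*(243/4) = 7047/92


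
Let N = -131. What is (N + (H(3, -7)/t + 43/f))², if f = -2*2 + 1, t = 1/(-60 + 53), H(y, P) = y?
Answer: 249001/9 ≈ 27667.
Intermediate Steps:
t = -⅐ (t = 1/(-7) = -⅐ ≈ -0.14286)
f = -3 (f = -4 + 1 = -3)
(N + (H(3, -7)/t + 43/f))² = (-131 + (3/(-⅐) + 43/(-3)))² = (-131 + (3*(-7) + 43*(-⅓)))² = (-131 + (-21 - 43/3))² = (-131 - 106/3)² = (-499/3)² = 249001/9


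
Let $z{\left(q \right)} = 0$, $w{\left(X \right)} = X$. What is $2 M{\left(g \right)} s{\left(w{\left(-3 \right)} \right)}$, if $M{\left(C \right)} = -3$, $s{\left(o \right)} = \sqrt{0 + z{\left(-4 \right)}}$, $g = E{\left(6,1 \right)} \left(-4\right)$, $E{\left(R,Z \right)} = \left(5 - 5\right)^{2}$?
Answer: $0$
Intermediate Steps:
$E{\left(R,Z \right)} = 0$ ($E{\left(R,Z \right)} = 0^{2} = 0$)
$g = 0$ ($g = 0 \left(-4\right) = 0$)
$s{\left(o \right)} = 0$ ($s{\left(o \right)} = \sqrt{0 + 0} = \sqrt{0} = 0$)
$2 M{\left(g \right)} s{\left(w{\left(-3 \right)} \right)} = 2 \left(-3\right) 0 = \left(-6\right) 0 = 0$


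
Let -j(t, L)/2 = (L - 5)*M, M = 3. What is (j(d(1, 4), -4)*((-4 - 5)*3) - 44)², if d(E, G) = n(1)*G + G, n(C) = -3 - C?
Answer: 2256004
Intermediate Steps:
d(E, G) = -3*G (d(E, G) = (-3 - 1*1)*G + G = (-3 - 1)*G + G = -4*G + G = -3*G)
j(t, L) = 30 - 6*L (j(t, L) = -2*(L - 5)*3 = -2*(-5 + L)*3 = -2*(-15 + 3*L) = 30 - 6*L)
(j(d(1, 4), -4)*((-4 - 5)*3) - 44)² = ((30 - 6*(-4))*((-4 - 5)*3) - 44)² = ((30 + 24)*(-9*3) - 44)² = (54*(-27) - 44)² = (-1458 - 44)² = (-1502)² = 2256004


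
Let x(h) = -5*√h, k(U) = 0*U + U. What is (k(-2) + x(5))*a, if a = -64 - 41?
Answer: 210 + 525*√5 ≈ 1383.9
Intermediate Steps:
k(U) = U (k(U) = 0 + U = U)
a = -105
(k(-2) + x(5))*a = (-2 - 5*√5)*(-105) = 210 + 525*√5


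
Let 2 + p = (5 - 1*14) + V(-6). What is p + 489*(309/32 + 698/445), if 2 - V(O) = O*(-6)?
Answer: 77521449/14240 ≈ 5443.9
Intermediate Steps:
V(O) = 2 + 6*O (V(O) = 2 - O*(-6) = 2 - (-6)*O = 2 + 6*O)
p = -45 (p = -2 + ((5 - 1*14) + (2 + 6*(-6))) = -2 + ((5 - 14) + (2 - 36)) = -2 + (-9 - 34) = -2 - 43 = -45)
p + 489*(309/32 + 698/445) = -45 + 489*(309/32 + 698/445) = -45 + 489*(159841/14240) = -45 + 78162249/14240 = 77521449/14240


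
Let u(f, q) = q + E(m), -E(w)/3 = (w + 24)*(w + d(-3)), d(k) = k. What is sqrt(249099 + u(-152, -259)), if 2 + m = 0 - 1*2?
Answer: 22*sqrt(515) ≈ 499.26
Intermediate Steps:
m = -4 (m = -2 + (0 - 1*2) = -2 + (0 - 2) = -2 - 2 = -4)
E(w) = -3*(-3 + w)*(24 + w) (E(w) = -3*(w + 24)*(w - 3) = -3*(24 + w)*(-3 + w) = -3*(-3 + w)*(24 + w))
u(f, q) = 420 + q (u(f, q) = q + (216 - 63*(-4) - 3*(-4)**2) = q + (216 + 252 - 3*16) = q + (216 + 252 - 48) = q + 420 = 420 + q)
sqrt(249099 + u(-152, -259)) = sqrt(249099 + (420 - 259)) = sqrt(249099 + 161) = sqrt(249260) = 22*sqrt(515)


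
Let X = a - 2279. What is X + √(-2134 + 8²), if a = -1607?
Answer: -3886 + 3*I*√230 ≈ -3886.0 + 45.497*I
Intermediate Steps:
X = -3886 (X = -1607 - 2279 = -3886)
X + √(-2134 + 8²) = -3886 + √(-2134 + 8²) = -3886 + √(-2134 + 64) = -3886 + √(-2070) = -3886 + 3*I*√230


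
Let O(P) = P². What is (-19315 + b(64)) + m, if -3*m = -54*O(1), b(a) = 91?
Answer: -19206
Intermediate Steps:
m = 18 (m = -(-18)*1² = -(-18) = -⅓*(-54) = 18)
(-19315 + b(64)) + m = (-19315 + 91) + 18 = -19224 + 18 = -19206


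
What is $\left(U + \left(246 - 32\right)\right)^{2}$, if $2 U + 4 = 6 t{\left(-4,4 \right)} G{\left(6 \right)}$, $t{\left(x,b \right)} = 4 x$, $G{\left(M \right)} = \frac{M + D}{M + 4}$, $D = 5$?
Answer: $\frac{633616}{25} \approx 25345.0$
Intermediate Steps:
$G{\left(M \right)} = \frac{5 + M}{4 + M}$ ($G{\left(M \right)} = \frac{M + 5}{M + 4} = \frac{5 + M}{4 + M}$)
$U = - \frac{274}{5}$ ($U = -2 + \frac{6 \cdot 4 \left(-4\right) \frac{5 + 6}{4 + 6}}{2} = -2 + \frac{6 \left(-16\right) \frac{1}{10} \cdot 11}{2} = -2 + \frac{\left(-96\right) \frac{1}{10} \cdot 11}{2} = -2 + \frac{\left(-96\right) \frac{11}{10}}{2} = -2 + \frac{1}{2} \left(- \frac{528}{5}\right) = -2 - \frac{264}{5} = - \frac{274}{5} \approx -54.8$)
$\left(U + \left(246 - 32\right)\right)^{2} = \left(- \frac{274}{5} + \left(246 - 32\right)\right)^{2} = \left(- \frac{274}{5} + 214\right)^{2} = \left(\frac{796}{5}\right)^{2} = \frac{633616}{25}$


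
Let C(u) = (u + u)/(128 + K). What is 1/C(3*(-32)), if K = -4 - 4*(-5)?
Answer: -¾ ≈ -0.75000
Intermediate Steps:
K = 16 (K = -4 + 20 = 16)
C(u) = u/72 (C(u) = (u + u)/(128 + 16) = (2*u)/144 = (2*u)*(1/144) = u/72)
1/C(3*(-32)) = 1/((3*(-32))/72) = 1/((1/72)*(-96)) = 1/(-4/3) = -¾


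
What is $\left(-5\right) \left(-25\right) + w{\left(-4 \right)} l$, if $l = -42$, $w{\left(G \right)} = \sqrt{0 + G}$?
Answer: $125 - 84 i \approx 125.0 - 84.0 i$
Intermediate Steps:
$w{\left(G \right)} = \sqrt{G}$
$\left(-5\right) \left(-25\right) + w{\left(-4 \right)} l = \left(-5\right) \left(-25\right) + \sqrt{-4} \left(-42\right) = 125 + 2 i \left(-42\right) = 125 - 84 i$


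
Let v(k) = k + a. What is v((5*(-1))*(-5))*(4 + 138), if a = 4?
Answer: 4118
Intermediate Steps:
v(k) = 4 + k (v(k) = k + 4 = 4 + k)
v((5*(-1))*(-5))*(4 + 138) = (4 + (5*(-1))*(-5))*(4 + 138) = (4 - 5*(-5))*142 = (4 + 25)*142 = 29*142 = 4118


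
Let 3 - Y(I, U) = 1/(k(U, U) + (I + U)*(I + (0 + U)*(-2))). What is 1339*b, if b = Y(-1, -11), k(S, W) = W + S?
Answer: 1101997/274 ≈ 4021.9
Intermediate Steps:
k(S, W) = S + W
Y(I, U) = 3 - 1/(2*U + (I + U)*(I - 2*U)) (Y(I, U) = 3 - 1/((U + U) + (I + U)*(I + (0 + U)*(-2))) = 3 - 1/(2*U + (I + U)*(I + U*(-2))) = 3 - 1/(2*U + (I + U)*(I - 2*U)))
b = 823/274 (b = (-1 - 6*(-11)**2 + 3*(-1)**2 + 6*(-11) - 3*(-1)*(-11))/((-1)**2 - 2*(-11)**2 + 2*(-11) - 1*(-1)*(-11)) = (-1 - 6*121 + 3*1 - 66 - 33)/(1 - 2*121 - 22 - 11) = (-1 - 726 + 3 - 66 - 33)/(1 - 242 - 22 - 11) = -823/(-274) = -1/274*(-823) = 823/274 ≈ 3.0037)
1339*b = 1339*(823/274) = 1101997/274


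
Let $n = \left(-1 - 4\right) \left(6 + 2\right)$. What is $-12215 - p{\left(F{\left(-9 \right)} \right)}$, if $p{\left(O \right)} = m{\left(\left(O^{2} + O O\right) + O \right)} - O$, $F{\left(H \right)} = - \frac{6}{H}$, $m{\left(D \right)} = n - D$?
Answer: $- \frac{109555}{9} \approx -12173.0$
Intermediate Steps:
$n = -40$ ($n = \left(-5\right) 8 = -40$)
$m{\left(D \right)} = -40 - D$
$p{\left(O \right)} = -40 - 2 O - 2 O^{2}$ ($p{\left(O \right)} = \left(-40 - \left(\left(O^{2} + O O\right) + O\right)\right) - O = \left(-40 - \left(\left(O^{2} + O^{2}\right) + O\right)\right) - O = \left(-40 - \left(2 O^{2} + O\right)\right) - O = \left(-40 - \left(O + 2 O^{2}\right)\right) - O = \left(-40 - O - 2 O^{2}\right) - O = -40 - 2 O - 2 O^{2}$)
$-12215 - p{\left(F{\left(-9 \right)} \right)} = -12215 - \left(-40 - 2 \left(- \frac{6}{-9}\right) - 2 \left(- \frac{6}{-9}\right)^{2}\right) = -12215 - \left(-40 - 2 \left(\left(-6\right) \left(- \frac{1}{9}\right)\right) - 2 \left(\left(-6\right) \left(- \frac{1}{9}\right)\right)^{2}\right) = -12215 - \left(-40 - \frac{4}{3} - 2 \left(\frac{2}{3}\right)^{2}\right) = -12215 - \left(-40 - \frac{4}{3} - \frac{8}{9}\right) = -12215 - - \frac{380}{9} = -12215 + \frac{380}{9} = - \frac{109555}{9}$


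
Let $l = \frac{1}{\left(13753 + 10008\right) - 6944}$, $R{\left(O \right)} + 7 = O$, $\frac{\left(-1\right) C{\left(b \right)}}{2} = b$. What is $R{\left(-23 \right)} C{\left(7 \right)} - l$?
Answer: $\frac{7063139}{16817} \approx 420.0$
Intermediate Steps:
$C{\left(b \right)} = - 2 b$
$R{\left(O \right)} = -7 + O$
$l = \frac{1}{16817}$ ($l = \frac{1}{23761 - 6944} = \frac{1}{16817} \approx 5.9464 \cdot 10^{-5}$)
$R{\left(-23 \right)} C{\left(7 \right)} - l = \left(-7 - 23\right) \left(\left(-2\right) 7\right) - \frac{1}{16817} = \left(-30\right) \left(-14\right) - \frac{1}{16817} = 420 - \frac{1}{16817} = \frac{7063139}{16817}$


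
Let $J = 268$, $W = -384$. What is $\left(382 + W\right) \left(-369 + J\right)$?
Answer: $202$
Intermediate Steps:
$\left(382 + W\right) \left(-369 + J\right) = \left(382 - 384\right) \left(-369 + 268\right) = \left(-2\right) \left(-101\right) = 202$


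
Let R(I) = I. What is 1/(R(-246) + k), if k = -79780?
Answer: -1/80026 ≈ -1.2496e-5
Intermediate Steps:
1/(R(-246) + k) = 1/(-246 - 79780) = 1/(-80026) = -1/80026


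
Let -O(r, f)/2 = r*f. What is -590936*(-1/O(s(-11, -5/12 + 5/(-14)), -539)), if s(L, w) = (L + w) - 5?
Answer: -3545616/108493 ≈ -32.681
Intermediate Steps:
s(L, w) = -5 + L + w
O(r, f) = -2*f*r (O(r, f) = -2*r*f = -2*f*r)
-590936*(-1/O(s(-11, -5/12 + 5/(-14)), -539)) = -590936*(-1/(1078*(-5 - 11 + (-5/12 + 5/(-14))))) = -590936*(-1/(1078*(-5 - 11 + (-5*1/12 + 5*(-1/14))))) = -590936*(-1/(1078*(-5 - 11 + (-5/12 - 5/14)))) = -590936*(-1/(1078*(-5 - 11 - 65/84))) = -590936/((-(-2)*(-539)*(-1409)/84)) = -590936/((-1*(-108493/6))) = -590936/108493/6 = -590936*6/108493 = -3545616/108493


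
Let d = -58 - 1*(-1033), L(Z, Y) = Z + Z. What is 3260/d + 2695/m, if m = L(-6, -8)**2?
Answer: 206471/9360 ≈ 22.059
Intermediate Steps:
L(Z, Y) = 2*Z
d = 975 (d = -58 + 1033 = 975)
m = 144 (m = (2*(-6))**2 = (-12)**2 = 144)
3260/d + 2695/m = 3260/975 + 2695/144 = 3260*(1/975) + 2695*(1/144) = 652/195 + 2695/144 = 206471/9360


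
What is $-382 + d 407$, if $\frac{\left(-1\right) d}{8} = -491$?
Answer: $1598314$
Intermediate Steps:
$d = 3928$ ($d = \left(-8\right) \left(-491\right) = 3928$)
$-382 + d 407 = -382 + 3928 \cdot 407 = -382 + 1598696 = 1598314$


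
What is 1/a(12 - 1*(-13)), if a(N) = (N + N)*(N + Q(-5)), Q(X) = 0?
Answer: 1/1250 ≈ 0.00080000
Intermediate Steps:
a(N) = 2*N² (a(N) = (N + N)*(N + 0) = (2*N)*N = 2*N²)
1/a(12 - 1*(-13)) = 1/(2*(12 - 1*(-13))²) = 1/(2*(12 + 13)²) = 1/(2*25²) = 1/(2*625) = 1/1250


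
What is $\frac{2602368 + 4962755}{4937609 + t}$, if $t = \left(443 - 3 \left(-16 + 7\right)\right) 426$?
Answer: $\frac{7565123}{5137829} \approx 1.4724$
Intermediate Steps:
$t = 200220$ ($t = \left(443 - -27\right) 426 = \left(443 + 27\right) 426 = 470 \cdot 426 = 200220$)
$\frac{2602368 + 4962755}{4937609 + t} = \frac{2602368 + 4962755}{4937609 + 200220} = \frac{7565123}{5137829}$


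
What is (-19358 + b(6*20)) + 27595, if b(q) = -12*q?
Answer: 6797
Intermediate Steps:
(-19358 + b(6*20)) + 27595 = (-19358 - 72*20) + 27595 = (-19358 - 12*120) + 27595 = (-19358 - 1440) + 27595 = -20798 + 27595 = 6797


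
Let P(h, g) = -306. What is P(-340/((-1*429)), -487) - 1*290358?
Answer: -290664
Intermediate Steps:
P(-340/((-1*429)), -487) - 1*290358 = -306 - 1*290358 = -306 - 290358 = -290664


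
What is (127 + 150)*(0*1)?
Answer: 0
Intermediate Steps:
(127 + 150)*(0*1) = 277*0 = 0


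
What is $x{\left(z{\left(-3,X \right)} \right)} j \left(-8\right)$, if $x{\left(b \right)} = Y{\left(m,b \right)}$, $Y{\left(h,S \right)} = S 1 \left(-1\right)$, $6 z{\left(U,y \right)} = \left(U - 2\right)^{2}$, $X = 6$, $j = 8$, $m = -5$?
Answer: $\frac{800}{3} \approx 266.67$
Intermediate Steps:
$z{\left(U,y \right)} = \frac{\left(-2 + U\right)^{2}}{6}$ ($z{\left(U,y \right)} = \frac{\left(U - 2\right)^{2}}{6} = \frac{\left(-2 + U\right)^{2}}{6}$)
$Y{\left(h,S \right)} = - S$ ($Y{\left(h,S \right)} = S \left(-1\right) = - S$)
$x{\left(b \right)} = - b$
$x{\left(z{\left(-3,X \right)} \right)} j \left(-8\right) = - \frac{\left(-2 - 3\right)^{2}}{6} \cdot 8 \left(-8\right) = - \frac{\left(-5\right)^{2}}{6} \cdot 8 \left(-8\right) = - \frac{25}{6} \cdot 8 \left(-8\right) = \left(-1\right) \frac{25}{6} \cdot 8 \left(-8\right) = \left(- \frac{25}{6}\right) 8 \left(-8\right) = \left(- \frac{100}{3}\right) \left(-8\right) = \frac{800}{3}$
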